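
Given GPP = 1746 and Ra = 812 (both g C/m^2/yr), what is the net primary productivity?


NPP = GPP - Ra = 1746 - 812 = 934 g C/m^2/yr

934 g C/m^2/yr


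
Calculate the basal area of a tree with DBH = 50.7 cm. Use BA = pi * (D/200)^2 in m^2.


D/200 = 50.7/200 = 0.2535 m
(D/200)^2 = 0.2535^2 = 0.06426225
BA = 3.141593 * 0.06426225 = 0.201886 ≈ 0.2019 m^2

0.2019 m^2


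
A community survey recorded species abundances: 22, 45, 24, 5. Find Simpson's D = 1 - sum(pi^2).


Total N = 22 + 45 + 24 + 5 = 96
Per-species terms:
  p = 22/96 = 0.229167; p^2 = 0.229167^2 = 0.052518
  p = 45/96 = 0.468750; p^2 = 0.468750^2 = 0.219727
  p = 24/96 = 0.250000; p^2 = 0.250000^2 = 0.062500
  p = 5/96 = 0.052083; p^2 = 0.052083^2 = 0.002713
sum(p^2) = 0.052518 + 0.219727 + 0.062500 + 0.002713 = 0.337458
D = 1 - 0.337458 = 0.662542 ≈ 0.6625

0.6625


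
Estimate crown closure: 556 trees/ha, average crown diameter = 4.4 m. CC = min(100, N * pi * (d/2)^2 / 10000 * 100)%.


(d/2)^2 = (4.4/2)^2 = 2.2^2 = 4.84
Crown area = 3.141593 * 4.84 = 15.2053 m^2
N * area / 10000 * 100 = 556 * 15.2053 / 10000 * 100 = 84.5415
CC = min(100, 84.5415) = 84.5415 ≈ 84.5%

84.5%


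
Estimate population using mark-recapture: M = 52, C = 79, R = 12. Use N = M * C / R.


N = M * C / R = 52 * 79 / 12 = 4108 / 12 = 342.33 ≈ 342

342 individuals


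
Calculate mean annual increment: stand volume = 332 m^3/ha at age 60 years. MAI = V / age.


MAI = 332 / 60 = 5.5333 ≈ 5.53 m^3/ha/yr

5.53 m^3/ha/yr


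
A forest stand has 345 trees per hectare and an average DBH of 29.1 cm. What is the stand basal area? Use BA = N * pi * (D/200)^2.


(D/200)^2 = (29.1/200)^2 = 0.1455^2 = 0.02117025
Individual BA = 3.141593 * 0.02117025 = 0.0665083 m^2
Stand BA = 345 * 0.0665083 = 22.9454 ≈ 22.95 m^2/ha

22.95 m^2/ha


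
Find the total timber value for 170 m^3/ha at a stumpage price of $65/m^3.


Value = 170 * 65 = $11050/ha

$11050/ha


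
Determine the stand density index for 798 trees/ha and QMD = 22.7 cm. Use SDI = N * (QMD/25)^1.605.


QMD/25 = 22.7/25 = 0.908
(0.908)^1.605 = exp(1.605 * ln(0.908)) = exp(1.605 * (-0.0965109)) = exp(-0.154900) = 0.856501
SDI = 798 * 0.856501 = 683.488 ≈ 683

683


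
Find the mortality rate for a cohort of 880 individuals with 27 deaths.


Mortality rate = 27 / 880 = 0.030682 ≈ 0.0307

0.0307


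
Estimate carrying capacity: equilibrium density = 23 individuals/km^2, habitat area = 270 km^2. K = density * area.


K = 23 * 270 = 6210 individuals

6210 individuals


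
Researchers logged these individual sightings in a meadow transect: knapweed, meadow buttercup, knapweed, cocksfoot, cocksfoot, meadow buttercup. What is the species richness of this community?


Total individuals logged = 6
Distinct species (count of individuals): knapweed (2), meadow buttercup (2), cocksfoot (2)
Species richness = number of distinct species = 3

3


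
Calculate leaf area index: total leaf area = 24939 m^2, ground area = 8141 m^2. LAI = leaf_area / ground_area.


LAI = 24939 / 8141 = 3.0634 ≈ 3.06

3.06


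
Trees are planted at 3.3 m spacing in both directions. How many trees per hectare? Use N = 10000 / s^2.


N = 10000 / 3.3^2 = 10000 / 10.89 = 918.274 ≈ 918 trees/ha

918 trees/ha


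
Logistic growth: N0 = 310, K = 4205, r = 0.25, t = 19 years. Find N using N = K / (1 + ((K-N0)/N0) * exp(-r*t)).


(K - N0)/N0 = (4205 - 310)/310 = 3895/310 = 12.5645
r*t = 0.25 * 19 = 4.75; exp(-4.75) = 0.00865170
12.5645 * 0.00865170 = 0.108704
1 + 0.108704 = 1.10870
N = 4205 / 1.10870 = 3792.73 ≈ 3793

3793


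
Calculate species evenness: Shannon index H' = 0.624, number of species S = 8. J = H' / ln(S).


ln(8) = 2.07944
J = H' / ln(S) = 0.624 / 2.07944 = 0.300081 ≈ 0.3001

0.3001


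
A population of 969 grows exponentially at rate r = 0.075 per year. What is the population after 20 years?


r*t = 0.075 * 20 = 1.5
exp(1.5) = 4.48169
N = 969 * 4.48169 = 4342.76 ≈ 4343

4343


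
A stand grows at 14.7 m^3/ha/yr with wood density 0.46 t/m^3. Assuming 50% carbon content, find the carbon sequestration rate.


C = 14.7 * 0.46 * 0.5 = 3.381 ≈ 3.38 t C/ha/yr

3.38 t C/ha/yr


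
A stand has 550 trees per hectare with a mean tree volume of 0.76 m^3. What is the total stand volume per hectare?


V_stand = 550 * 0.76 = 418.0 m^3/ha

418.0 m^3/ha


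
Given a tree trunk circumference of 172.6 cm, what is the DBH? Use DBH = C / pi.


DBH = C / pi = 172.6 / 3.141593 = 54.9403 ≈ 54.94 cm

54.94 cm


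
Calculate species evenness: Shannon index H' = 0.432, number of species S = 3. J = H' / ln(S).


ln(3) = 1.09861
J = H' / ln(S) = 0.432 / 1.09861 = 0.393224 ≈ 0.3932

0.3932


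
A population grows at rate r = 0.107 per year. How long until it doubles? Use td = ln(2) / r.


td = ln(2) / 0.107 = 0.693147 / 0.107 = 6.47801 ≈ 6.5 years

6.5 years


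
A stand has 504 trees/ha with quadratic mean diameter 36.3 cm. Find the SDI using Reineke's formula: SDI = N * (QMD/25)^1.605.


QMD/25 = 36.3/25 = 1.452
(1.452)^1.605 = exp(1.605 * ln(1.452)) = exp(1.605 * 0.372942) = exp(0.598572) = 1.81952
SDI = 504 * 1.81952 = 917.038 ≈ 917

917


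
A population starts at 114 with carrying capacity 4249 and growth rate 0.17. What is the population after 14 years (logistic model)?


(K - N0)/N0 = (4249 - 114)/114 = 4135/114 = 36.2719
r*t = 0.17 * 14 = 2.38; exp(-2.38) = 0.0925506
36.2719 * 0.0925506 = 3.35699
1 + 3.35699 = 4.35699
N = 4249 / 4.35699 = 975.215 ≈ 975

975


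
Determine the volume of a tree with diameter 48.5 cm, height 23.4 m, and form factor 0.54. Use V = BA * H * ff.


(D/200)^2 = (48.5/200)^2 = 0.2425^2 = 0.05880625
BA = 3.141593 * 0.05880625 = 0.184745 m^2
V = 0.184745 * 23.4 * 0.54 = 2.33444 ≈ 2.334 m^3

2.334 m^3


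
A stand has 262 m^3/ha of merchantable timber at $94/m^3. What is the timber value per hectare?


Value = 262 * 94 = $24628/ha

$24628/ha


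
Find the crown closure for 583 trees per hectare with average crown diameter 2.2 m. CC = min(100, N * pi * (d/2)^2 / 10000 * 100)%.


(d/2)^2 = (2.2/2)^2 = 1.1^2 = 1.21
Crown area = 3.141593 * 1.21 = 3.80133 m^2
N * area / 10000 * 100 = 583 * 3.80133 / 10000 * 100 = 22.1618
CC = min(100, 22.1618) = 22.1618 ≈ 22.2%

22.2%


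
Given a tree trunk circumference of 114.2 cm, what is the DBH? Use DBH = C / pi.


DBH = C / pi = 114.2 / 3.141593 = 36.3510 ≈ 36.35 cm

36.35 cm


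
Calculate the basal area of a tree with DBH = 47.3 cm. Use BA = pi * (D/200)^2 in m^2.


D/200 = 47.3/200 = 0.2365 m
(D/200)^2 = 0.2365^2 = 0.05593225
BA = 3.141593 * 0.05593225 = 0.175716 ≈ 0.1757 m^2

0.1757 m^2


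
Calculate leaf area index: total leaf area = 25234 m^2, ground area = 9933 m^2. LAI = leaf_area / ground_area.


LAI = 25234 / 9933 = 2.5404 ≈ 2.54

2.54


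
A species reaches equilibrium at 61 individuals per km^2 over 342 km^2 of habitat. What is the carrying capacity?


K = 61 * 342 = 20862 individuals

20862 individuals


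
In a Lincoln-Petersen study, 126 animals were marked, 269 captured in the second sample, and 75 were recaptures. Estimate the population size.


N = M * C / R = 126 * 269 / 75 = 33894 / 75 = 451.92 ≈ 452

452 individuals


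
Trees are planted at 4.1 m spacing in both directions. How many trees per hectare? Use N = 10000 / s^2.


N = 10000 / 4.1^2 = 10000 / 16.81 = 594.884 ≈ 595 trees/ha

595 trees/ha


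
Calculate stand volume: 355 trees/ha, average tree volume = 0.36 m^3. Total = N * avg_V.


V_stand = 355 * 0.36 = 127.8 m^3/ha

127.8 m^3/ha


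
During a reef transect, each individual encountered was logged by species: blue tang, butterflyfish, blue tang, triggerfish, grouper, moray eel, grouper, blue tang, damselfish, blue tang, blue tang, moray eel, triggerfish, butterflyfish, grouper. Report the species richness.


Total individuals logged = 15
Distinct species (count of individuals): blue tang (5), butterflyfish (2), triggerfish (2), grouper (3), moray eel (2), damselfish (1)
Species richness = number of distinct species = 6

6


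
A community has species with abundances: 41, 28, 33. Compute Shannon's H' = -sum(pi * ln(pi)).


Total N = 41 + 28 + 33 = 102
Per-species terms:
  p = 41/102 = 0.401961; ln(p) = -0.911400; p*ln(p) = 0.401961 * (-0.911400) = -0.366347
  p = 28/102 = 0.274510; ln(p) = -1.292768; p*ln(p) = 0.274510 * (-1.292768) = -0.354878
  p = 33/102 = 0.323529; ln(p) = -1.128467; p*ln(p) = 0.323529 * (-1.128467) = -0.365092
sum(p*ln(p)) = (-0.366347) + (-0.354878) + (-0.365092) = -1.086317
H' = -(-1.086317) = 1.086317 ≈ 1.0863

1.0863


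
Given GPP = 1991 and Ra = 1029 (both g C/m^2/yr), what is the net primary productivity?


NPP = GPP - Ra = 1991 - 1029 = 962 g C/m^2/yr

962 g C/m^2/yr


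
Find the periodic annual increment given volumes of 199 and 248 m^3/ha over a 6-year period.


PAI = (V2 - V1) / period = (248 - 199) / 6 = 49 / 6 = 8.1667 ≈ 8.17 m^3/ha/yr

8.17 m^3/ha/yr


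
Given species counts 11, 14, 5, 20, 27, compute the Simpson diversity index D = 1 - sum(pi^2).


Total N = 11 + 14 + 5 + 20 + 27 = 77
Per-species terms:
  p = 11/77 = 0.142857; p^2 = 0.142857^2 = 0.020408
  p = 14/77 = 0.181818; p^2 = 0.181818^2 = 0.033058
  p = 5/77 = 0.064935; p^2 = 0.064935^2 = 0.004217
  p = 20/77 = 0.259740; p^2 = 0.259740^2 = 0.067465
  p = 27/77 = 0.350649; p^2 = 0.350649^2 = 0.122955
sum(p^2) = 0.020408 + 0.033058 + 0.004217 + 0.067465 + 0.122955 = 0.248103
D = 1 - 0.248103 = 0.751897 ≈ 0.7519

0.7519


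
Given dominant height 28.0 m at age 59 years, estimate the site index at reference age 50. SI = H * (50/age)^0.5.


50/59 = 0.847458
(0.847458)^0.5 = 0.920575
SI = 28.0 * 0.920575 = 25.7761 ≈ 25.8 m

25.8 m


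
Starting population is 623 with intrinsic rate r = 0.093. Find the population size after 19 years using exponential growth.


r*t = 0.093 * 19 = 1.767
exp(1.767) = 5.85327
N = 623 * 5.85327 = 3646.59 ≈ 3647

3647


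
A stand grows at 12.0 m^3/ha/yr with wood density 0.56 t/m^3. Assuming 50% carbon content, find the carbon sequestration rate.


C = 12.0 * 0.56 * 0.5 = 3.36 t C/ha/yr

3.36 t C/ha/yr


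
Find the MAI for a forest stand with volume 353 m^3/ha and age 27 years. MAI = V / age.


MAI = 353 / 27 = 13.0741 ≈ 13.07 m^3/ha/yr

13.07 m^3/ha/yr


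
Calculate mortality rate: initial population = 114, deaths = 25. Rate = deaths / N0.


Mortality rate = 25 / 114 = 0.219298 ≈ 0.2193

0.2193


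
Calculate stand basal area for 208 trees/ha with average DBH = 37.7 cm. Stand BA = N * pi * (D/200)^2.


(D/200)^2 = (37.7/200)^2 = 0.1885^2 = 0.03553225
Individual BA = 3.141593 * 0.03553225 = 0.111628 m^2
Stand BA = 208 * 0.111628 = 23.2186 ≈ 23.22 m^2/ha

23.22 m^2/ha


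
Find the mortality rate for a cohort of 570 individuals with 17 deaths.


Mortality rate = 17 / 570 = 0.029825 ≈ 0.0298

0.0298


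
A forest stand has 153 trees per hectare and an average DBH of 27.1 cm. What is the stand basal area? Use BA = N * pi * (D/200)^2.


(D/200)^2 = (27.1/200)^2 = 0.1355^2 = 0.01836025
Individual BA = 3.141593 * 0.01836025 = 0.0576804 m^2
Stand BA = 153 * 0.0576804 = 8.82510 ≈ 8.83 m^2/ha

8.83 m^2/ha


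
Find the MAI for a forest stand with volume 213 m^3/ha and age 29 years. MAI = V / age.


MAI = 213 / 29 = 7.3448 ≈ 7.34 m^3/ha/yr

7.34 m^3/ha/yr


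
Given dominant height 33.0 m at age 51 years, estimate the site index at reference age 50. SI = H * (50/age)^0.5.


50/51 = 0.980392
(0.980392)^0.5 = 0.990147
SI = 33.0 * 0.990147 = 32.6749 ≈ 32.7 m

32.7 m


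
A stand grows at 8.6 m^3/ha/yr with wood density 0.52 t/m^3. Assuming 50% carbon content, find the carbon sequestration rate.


C = 8.6 * 0.52 * 0.5 = 2.236 ≈ 2.24 t C/ha/yr

2.24 t C/ha/yr


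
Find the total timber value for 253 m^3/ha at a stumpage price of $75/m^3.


Value = 253 * 75 = $18975/ha

$18975/ha


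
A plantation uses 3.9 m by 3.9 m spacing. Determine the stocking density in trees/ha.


N = 10000 / 3.9^2 = 10000 / 15.21 = 657.462 ≈ 657 trees/ha

657 trees/ha


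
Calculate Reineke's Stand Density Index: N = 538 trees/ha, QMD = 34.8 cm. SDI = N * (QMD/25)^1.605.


QMD/25 = 34.8/25 = 1.392
(1.392)^1.605 = exp(1.605 * ln(1.392)) = exp(1.605 * 0.330742) = exp(0.530841) = 1.70036
SDI = 538 * 1.70036 = 914.794 ≈ 915

915


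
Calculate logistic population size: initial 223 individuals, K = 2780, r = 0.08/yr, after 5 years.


(K - N0)/N0 = (2780 - 223)/223 = 2557/223 = 11.4664
r*t = 0.08 * 5 = 0.4; exp(-0.4) = 0.670320
11.4664 * 0.670320 = 7.68616
1 + 7.68616 = 8.68616
N = 2780 / 8.68616 = 320.049 ≈ 320

320


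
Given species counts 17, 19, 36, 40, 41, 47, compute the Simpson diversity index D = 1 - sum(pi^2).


Total N = 17 + 19 + 36 + 40 + 41 + 47 = 200
Per-species terms:
  p = 17/200 = 0.085000; p^2 = 0.085000^2 = 0.007225
  p = 19/200 = 0.095000; p^2 = 0.095000^2 = 0.009025
  p = 36/200 = 0.180000; p^2 = 0.180000^2 = 0.032400
  p = 40/200 = 0.200000; p^2 = 0.200000^2 = 0.040000
  p = 41/200 = 0.205000; p^2 = 0.205000^2 = 0.042025
  p = 47/200 = 0.235000; p^2 = 0.235000^2 = 0.055225
sum(p^2) = 0.007225 + 0.009025 + 0.032400 + 0.040000 + 0.042025 + 0.055225 = 0.185900
D = 1 - 0.185900 = 0.814100 ≈ 0.8141

0.8141


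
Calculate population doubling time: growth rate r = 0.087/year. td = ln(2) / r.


td = ln(2) / 0.087 = 0.693147 / 0.087 = 7.96721 ≈ 8.0 years

8.0 years


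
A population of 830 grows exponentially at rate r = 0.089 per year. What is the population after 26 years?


r*t = 0.089 * 26 = 2.314
exp(2.314) = 10.1148
N = 830 * 10.1148 = 8395.28 ≈ 8395

8395


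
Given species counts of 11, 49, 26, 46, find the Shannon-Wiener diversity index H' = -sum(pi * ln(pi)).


Total N = 11 + 49 + 26 + 46 = 132
Per-species terms:
  p = 11/132 = 0.083333; ln(p) = -2.484911; p*ln(p) = 0.083333 * (-2.484911) = -0.207075
  p = 49/132 = 0.371212; ln(p) = -0.990982; p*ln(p) = 0.371212 * (-0.990982) = -0.367864
  p = 26/132 = 0.196970; ln(p) = -1.624704; p*ln(p) = 0.196970 * (-1.624704) = -0.320018
  p = 46/132 = 0.348485; ln(p) = -1.054160; p*ln(p) = 0.348485 * (-1.054160) = -0.367359
sum(p*ln(p)) = (-0.207075) + (-0.367864) + (-0.320018) + (-0.367359) = -1.262316
H' = -(-1.262316) = 1.262316 ≈ 1.2623

1.2623


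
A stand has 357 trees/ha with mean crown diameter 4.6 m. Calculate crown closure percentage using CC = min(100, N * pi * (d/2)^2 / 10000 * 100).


(d/2)^2 = (4.6/2)^2 = 2.3^2 = 5.29
Crown area = 3.141593 * 5.29 = 16.6190 m^2
N * area / 10000 * 100 = 357 * 16.6190 / 10000 * 100 = 59.3298
CC = min(100, 59.3298) = 59.3298 ≈ 59.3%

59.3%


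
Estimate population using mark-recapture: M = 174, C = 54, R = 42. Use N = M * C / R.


N = M * C / R = 174 * 54 / 42 = 9396 / 42 = 223.71 ≈ 224

224 individuals


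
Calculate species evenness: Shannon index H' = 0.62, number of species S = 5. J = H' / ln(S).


ln(5) = 1.60944
J = H' / ln(S) = 0.62 / 1.60944 = 0.385227 ≈ 0.3852

0.3852


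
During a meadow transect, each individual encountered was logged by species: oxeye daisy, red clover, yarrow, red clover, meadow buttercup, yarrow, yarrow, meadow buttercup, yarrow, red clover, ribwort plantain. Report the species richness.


Total individuals logged = 11
Distinct species (count of individuals): oxeye daisy (1), red clover (3), yarrow (4), meadow buttercup (2), ribwort plantain (1)
Species richness = number of distinct species = 5

5


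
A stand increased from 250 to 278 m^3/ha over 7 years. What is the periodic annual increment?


PAI = (V2 - V1) / period = (278 - 250) / 7 = 28 / 7 = 4.00 m^3/ha/yr

4.00 m^3/ha/yr


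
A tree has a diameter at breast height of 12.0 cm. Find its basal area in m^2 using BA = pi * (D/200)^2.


D/200 = 12.0/200 = 0.06 m
(D/200)^2 = 0.06^2 = 0.0036
BA = 3.141593 * 0.0036 = 0.0113097 ≈ 0.0113 m^2

0.0113 m^2


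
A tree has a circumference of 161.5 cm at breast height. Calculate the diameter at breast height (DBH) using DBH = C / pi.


DBH = C / pi = 161.5 / 3.141593 = 51.4070 ≈ 51.41 cm

51.41 cm


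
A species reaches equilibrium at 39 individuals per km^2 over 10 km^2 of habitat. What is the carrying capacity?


K = 39 * 10 = 390 individuals

390 individuals


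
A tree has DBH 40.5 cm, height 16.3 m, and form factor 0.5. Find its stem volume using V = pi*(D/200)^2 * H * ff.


(D/200)^2 = (40.5/200)^2 = 0.2025^2 = 0.04100625
BA = 3.141593 * 0.04100625 = 0.128825 m^2
V = 0.128825 * 16.3 * 0.5 = 1.04992 ≈ 1.050 m^3

1.050 m^3


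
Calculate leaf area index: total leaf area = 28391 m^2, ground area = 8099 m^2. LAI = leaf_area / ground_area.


LAI = 28391 / 8099 = 3.5055 ≈ 3.51

3.51


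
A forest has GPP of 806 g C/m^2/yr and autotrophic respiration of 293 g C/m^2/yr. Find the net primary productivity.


NPP = GPP - Ra = 806 - 293 = 513 g C/m^2/yr

513 g C/m^2/yr


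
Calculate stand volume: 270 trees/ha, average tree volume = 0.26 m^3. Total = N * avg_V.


V_stand = 270 * 0.26 = 70.2 m^3/ha

70.2 m^3/ha


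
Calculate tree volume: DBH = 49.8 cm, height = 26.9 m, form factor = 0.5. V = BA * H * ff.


(D/200)^2 = (49.8/200)^2 = 0.249^2 = 0.062001
BA = 3.141593 * 0.062001 = 0.194782 m^2
V = 0.194782 * 26.9 * 0.5 = 2.61982 ≈ 2.620 m^3

2.620 m^3


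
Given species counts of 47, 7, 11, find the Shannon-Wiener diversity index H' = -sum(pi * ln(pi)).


Total N = 47 + 7 + 11 = 65
Per-species terms:
  p = 47/65 = 0.723077; ln(p) = -0.324240; p*ln(p) = 0.723077 * (-0.324240) = -0.234450
  p = 7/65 = 0.107692; ln(p) = -2.228480; p*ln(p) = 0.107692 * (-2.228480) = -0.239989
  p = 11/65 = 0.169231; ln(p) = -1.776491; p*ln(p) = 0.169231 * (-1.776491) = -0.300637
sum(p*ln(p)) = (-0.234450) + (-0.239989) + (-0.300637) = -0.775076
H' = -(-0.775076) = 0.775076 ≈ 0.7751

0.7751


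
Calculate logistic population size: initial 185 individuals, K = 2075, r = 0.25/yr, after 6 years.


(K - N0)/N0 = (2075 - 185)/185 = 1890/185 = 10.2162
r*t = 0.25 * 6 = 1.5; exp(-1.5) = 0.223130
10.2162 * 0.223130 = 2.27954
1 + 2.27954 = 3.27954
N = 2075 / 3.27954 = 632.711 ≈ 633

633


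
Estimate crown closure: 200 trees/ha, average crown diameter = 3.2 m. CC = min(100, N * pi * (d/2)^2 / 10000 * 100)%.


(d/2)^2 = (3.2/2)^2 = 1.6^2 = 2.56
Crown area = 3.141593 * 2.56 = 8.04248 m^2
N * area / 10000 * 100 = 200 * 8.04248 / 10000 * 100 = 16.0850
CC = min(100, 16.0850) = 16.0850 ≈ 16.1%

16.1%


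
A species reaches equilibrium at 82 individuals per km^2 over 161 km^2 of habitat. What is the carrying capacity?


K = 82 * 161 = 13202 individuals

13202 individuals


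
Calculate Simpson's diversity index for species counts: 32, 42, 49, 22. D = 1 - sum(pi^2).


Total N = 32 + 42 + 49 + 22 = 145
Per-species terms:
  p = 32/145 = 0.220690; p^2 = 0.220690^2 = 0.048704
  p = 42/145 = 0.289655; p^2 = 0.289655^2 = 0.083900
  p = 49/145 = 0.337931; p^2 = 0.337931^2 = 0.114197
  p = 22/145 = 0.151724; p^2 = 0.151724^2 = 0.023020
sum(p^2) = 0.048704 + 0.083900 + 0.114197 + 0.023020 = 0.269821
D = 1 - 0.269821 = 0.730179 ≈ 0.7302

0.7302


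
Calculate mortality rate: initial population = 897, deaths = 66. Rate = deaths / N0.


Mortality rate = 66 / 897 = 0.073579 ≈ 0.0736

0.0736


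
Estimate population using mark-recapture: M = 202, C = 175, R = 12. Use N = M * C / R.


N = M * C / R = 202 * 175 / 12 = 35350 / 12 = 2945.83 ≈ 2946

2946 individuals


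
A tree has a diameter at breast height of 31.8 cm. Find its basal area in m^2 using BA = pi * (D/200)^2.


D/200 = 31.8/200 = 0.159 m
(D/200)^2 = 0.159^2 = 0.025281
BA = 3.141593 * 0.025281 = 0.0794226 ≈ 0.0794 m^2

0.0794 m^2


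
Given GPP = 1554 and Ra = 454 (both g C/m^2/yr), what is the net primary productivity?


NPP = GPP - Ra = 1554 - 454 = 1100 g C/m^2/yr

1100 g C/m^2/yr


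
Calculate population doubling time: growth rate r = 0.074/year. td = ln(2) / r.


td = ln(2) / 0.074 = 0.693147 / 0.074 = 9.36685 ≈ 9.4 years

9.4 years


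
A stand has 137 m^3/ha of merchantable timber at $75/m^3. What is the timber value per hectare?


Value = 137 * 75 = $10275/ha

$10275/ha


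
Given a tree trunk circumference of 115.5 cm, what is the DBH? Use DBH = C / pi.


DBH = C / pi = 115.5 / 3.141593 = 36.7648 ≈ 36.76 cm

36.76 cm


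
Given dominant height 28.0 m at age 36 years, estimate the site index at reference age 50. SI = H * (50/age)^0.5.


50/36 = 1.38889
(1.38889)^0.5 = 1.17851
SI = 28.0 * 1.17851 = 32.9983 ≈ 33.0 m

33.0 m


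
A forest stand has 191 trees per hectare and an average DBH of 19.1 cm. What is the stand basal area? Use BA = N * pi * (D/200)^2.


(D/200)^2 = (19.1/200)^2 = 0.0955^2 = 0.00912025
Individual BA = 3.141593 * 0.00912025 = 0.0286521 m^2
Stand BA = 191 * 0.0286521 = 5.47255 ≈ 5.47 m^2/ha

5.47 m^2/ha


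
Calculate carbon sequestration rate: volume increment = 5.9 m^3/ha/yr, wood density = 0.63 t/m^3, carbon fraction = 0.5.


C = 5.9 * 0.63 * 0.5 = 1.8585 ≈ 1.86 t C/ha/yr

1.86 t C/ha/yr


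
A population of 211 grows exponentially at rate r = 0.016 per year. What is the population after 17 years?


r*t = 0.016 * 17 = 0.272
exp(0.272) = 1.31259
N = 211 * 1.31259 = 276.956 ≈ 277

277


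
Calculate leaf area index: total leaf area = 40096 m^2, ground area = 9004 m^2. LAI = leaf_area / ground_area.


LAI = 40096 / 9004 = 4.4531 ≈ 4.45

4.45


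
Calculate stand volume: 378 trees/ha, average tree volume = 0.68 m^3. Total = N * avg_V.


V_stand = 378 * 0.68 = 257.04 ≈ 257.0 m^3/ha

257.0 m^3/ha


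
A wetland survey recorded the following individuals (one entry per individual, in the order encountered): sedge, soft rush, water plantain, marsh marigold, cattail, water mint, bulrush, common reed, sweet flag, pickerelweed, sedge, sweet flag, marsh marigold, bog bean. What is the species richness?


Total individuals logged = 14
Distinct species (count of individuals): sedge (2), soft rush (1), water plantain (1), marsh marigold (2), cattail (1), water mint (1), bulrush (1), common reed (1), sweet flag (2), pickerelweed (1), bog bean (1)
Species richness = number of distinct species = 11

11


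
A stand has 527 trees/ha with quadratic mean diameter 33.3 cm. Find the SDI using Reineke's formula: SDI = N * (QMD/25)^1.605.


QMD/25 = 33.3/25 = 1.332
(1.332)^1.605 = exp(1.605 * ln(1.332)) = exp(1.605 * 0.286682) = exp(0.460125) = 1.58427
SDI = 527 * 1.58427 = 834.910 ≈ 835

835


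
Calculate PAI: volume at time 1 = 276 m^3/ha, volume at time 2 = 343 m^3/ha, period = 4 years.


PAI = (V2 - V1) / period = (343 - 276) / 4 = 67 / 4 = 16.75 m^3/ha/yr

16.75 m^3/ha/yr


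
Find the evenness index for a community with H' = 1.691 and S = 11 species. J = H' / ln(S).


ln(11) = 2.39790
J = H' / ln(S) = 1.691 / 2.39790 = 0.705200 ≈ 0.7052

0.7052


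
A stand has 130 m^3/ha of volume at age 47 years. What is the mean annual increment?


MAI = 130 / 47 = 2.7660 ≈ 2.77 m^3/ha/yr

2.77 m^3/ha/yr


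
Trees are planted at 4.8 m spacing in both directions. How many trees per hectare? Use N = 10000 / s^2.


N = 10000 / 4.8^2 = 10000 / 23.04 = 434.028 ≈ 434 trees/ha

434 trees/ha


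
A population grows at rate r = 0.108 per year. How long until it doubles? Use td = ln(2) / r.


td = ln(2) / 0.108 = 0.693147 / 0.108 = 6.41803 ≈ 6.4 years

6.4 years


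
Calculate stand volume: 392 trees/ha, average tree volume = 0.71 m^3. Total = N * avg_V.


V_stand = 392 * 0.71 = 278.32 ≈ 278.3 m^3/ha

278.3 m^3/ha


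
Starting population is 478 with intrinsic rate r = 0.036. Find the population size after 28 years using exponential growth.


r*t = 0.036 * 28 = 1.008
exp(1.008) = 2.74012
N = 478 * 2.74012 = 1309.78 ≈ 1310

1310


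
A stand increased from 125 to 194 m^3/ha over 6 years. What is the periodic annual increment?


PAI = (V2 - V1) / period = (194 - 125) / 6 = 69 / 6 = 11.50 m^3/ha/yr

11.50 m^3/ha/yr


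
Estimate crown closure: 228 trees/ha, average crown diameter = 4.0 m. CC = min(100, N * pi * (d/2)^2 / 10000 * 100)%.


(d/2)^2 = (4.0/2)^2 = 2^2 = 4
Crown area = 3.141593 * 4 = 12.5664 m^2
N * area / 10000 * 100 = 228 * 12.5664 / 10000 * 100 = 28.6514
CC = min(100, 28.6514) = 28.6514 ≈ 28.7%

28.7%


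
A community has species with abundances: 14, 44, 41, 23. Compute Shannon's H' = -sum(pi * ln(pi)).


Total N = 14 + 44 + 41 + 23 = 122
Per-species terms:
  p = 14/122 = 0.114754; ln(p) = -2.164965; p*ln(p) = 0.114754 * (-2.164965) = -0.248438
  p = 44/122 = 0.360656; ln(p) = -1.019831; p*ln(p) = 0.360656 * (-1.019831) = -0.367808
  p = 41/122 = 0.336066; ln(p) = -1.090448; p*ln(p) = 0.336066 * (-1.090448) = -0.366462
  p = 23/122 = 0.188525; ln(p) = -1.668525; p*ln(p) = 0.188525 * (-1.668525) = -0.314559
sum(p*ln(p)) = (-0.248438) + (-0.367808) + (-0.366462) + (-0.314559) = -1.297267
H' = -(-1.297267) = 1.297267 ≈ 1.2973

1.2973


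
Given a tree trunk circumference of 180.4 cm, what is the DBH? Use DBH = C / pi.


DBH = C / pi = 180.4 / 3.141593 = 57.4231 ≈ 57.42 cm

57.42 cm


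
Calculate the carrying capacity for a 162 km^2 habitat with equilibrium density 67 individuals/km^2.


K = 67 * 162 = 10854 individuals

10854 individuals


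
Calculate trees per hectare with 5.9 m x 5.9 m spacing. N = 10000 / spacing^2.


N = 10000 / 5.9^2 = 10000 / 34.81 = 287.274 ≈ 287 trees/ha

287 trees/ha


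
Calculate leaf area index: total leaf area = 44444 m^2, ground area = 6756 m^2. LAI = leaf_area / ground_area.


LAI = 44444 / 6756 = 6.5784 ≈ 6.58

6.58


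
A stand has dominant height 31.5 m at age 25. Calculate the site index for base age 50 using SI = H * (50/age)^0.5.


50/25 = 2.00000
(2.00000)^0.5 = 1.41421
SI = 31.5 * 1.41421 = 44.5476 ≈ 44.5 m

44.5 m


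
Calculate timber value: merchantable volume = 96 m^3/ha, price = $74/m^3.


Value = 96 * 74 = $7104/ha

$7104/ha


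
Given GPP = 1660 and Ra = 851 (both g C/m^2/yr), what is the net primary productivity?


NPP = GPP - Ra = 1660 - 851 = 809 g C/m^2/yr

809 g C/m^2/yr


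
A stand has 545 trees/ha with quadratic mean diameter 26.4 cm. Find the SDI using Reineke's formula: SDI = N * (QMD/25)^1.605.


QMD/25 = 26.4/25 = 1.056
(1.056)^1.605 = exp(1.605 * ln(1.056)) = exp(1.605 * 0.0544882) = exp(0.0874536) = 1.09139
SDI = 545 * 1.09139 = 594.808 ≈ 595

595


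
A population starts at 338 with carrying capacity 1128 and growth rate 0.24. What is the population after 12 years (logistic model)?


(K - N0)/N0 = (1128 - 338)/338 = 790/338 = 2.33728
r*t = 0.24 * 12 = 2.88; exp(-2.88) = 0.0561348
2.33728 * 0.0561348 = 0.131203
1 + 0.131203 = 1.13120
N = 1128 / 1.13120 = 997.171 ≈ 997

997


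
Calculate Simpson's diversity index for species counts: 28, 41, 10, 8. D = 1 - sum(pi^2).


Total N = 28 + 41 + 10 + 8 = 87
Per-species terms:
  p = 28/87 = 0.321839; p^2 = 0.321839^2 = 0.103580
  p = 41/87 = 0.471264; p^2 = 0.471264^2 = 0.222090
  p = 10/87 = 0.114943; p^2 = 0.114943^2 = 0.013212
  p = 8/87 = 0.091954; p^2 = 0.091954^2 = 0.008456
sum(p^2) = 0.103580 + 0.222090 + 0.013212 + 0.008456 = 0.347338
D = 1 - 0.347338 = 0.652662 ≈ 0.6527

0.6527


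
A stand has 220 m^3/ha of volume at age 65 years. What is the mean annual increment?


MAI = 220 / 65 = 3.3846 ≈ 3.38 m^3/ha/yr

3.38 m^3/ha/yr


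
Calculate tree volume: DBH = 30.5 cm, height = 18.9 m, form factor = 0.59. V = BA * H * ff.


(D/200)^2 = (30.5/200)^2 = 0.1525^2 = 0.02325625
BA = 3.141593 * 0.02325625 = 0.0730617 m^2
V = 0.0730617 * 18.9 * 0.59 = 0.814711 ≈ 0.815 m^3

0.815 m^3


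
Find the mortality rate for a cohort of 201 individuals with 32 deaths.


Mortality rate = 32 / 201 = 0.159204 ≈ 0.1592

0.1592


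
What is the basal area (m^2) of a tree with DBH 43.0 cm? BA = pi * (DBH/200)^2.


D/200 = 43.0/200 = 0.215 m
(D/200)^2 = 0.215^2 = 0.046225
BA = 3.141593 * 0.046225 = 0.145220 ≈ 0.1452 m^2

0.1452 m^2


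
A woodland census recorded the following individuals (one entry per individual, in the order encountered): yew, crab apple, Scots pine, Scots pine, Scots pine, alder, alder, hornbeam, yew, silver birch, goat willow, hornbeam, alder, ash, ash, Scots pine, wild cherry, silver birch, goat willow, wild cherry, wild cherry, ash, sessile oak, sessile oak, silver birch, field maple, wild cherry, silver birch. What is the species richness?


Total individuals logged = 28
Distinct species (count of individuals): yew (2), crab apple (1), Scots pine (4), alder (3), hornbeam (2), silver birch (4), goat willow (2), ash (3), wild cherry (4), sessile oak (2), field maple (1)
Species richness = number of distinct species = 11

11


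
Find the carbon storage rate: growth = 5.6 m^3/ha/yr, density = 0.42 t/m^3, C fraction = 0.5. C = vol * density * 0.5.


C = 5.6 * 0.42 * 0.5 = 1.176 ≈ 1.18 t C/ha/yr

1.18 t C/ha/yr


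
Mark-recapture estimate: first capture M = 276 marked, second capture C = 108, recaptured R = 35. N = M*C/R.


N = M * C / R = 276 * 108 / 35 = 29808 / 35 = 851.66 ≈ 852

852 individuals


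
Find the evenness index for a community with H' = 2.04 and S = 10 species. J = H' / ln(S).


ln(10) = 2.30259
J = H' / ln(S) = 2.04 / 2.30259 = 0.885959 ≈ 0.8860

0.8860


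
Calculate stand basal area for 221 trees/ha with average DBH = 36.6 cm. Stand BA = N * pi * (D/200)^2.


(D/200)^2 = (36.6/200)^2 = 0.183^2 = 0.033489
Individual BA = 3.141593 * 0.033489 = 0.105209 m^2
Stand BA = 221 * 0.105209 = 23.2512 ≈ 23.25 m^2/ha

23.25 m^2/ha


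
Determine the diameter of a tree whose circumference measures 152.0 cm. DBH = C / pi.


DBH = C / pi = 152.0 / 3.141593 = 48.3831 ≈ 48.38 cm

48.38 cm


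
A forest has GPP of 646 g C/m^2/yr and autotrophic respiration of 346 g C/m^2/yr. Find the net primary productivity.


NPP = GPP - Ra = 646 - 346 = 300 g C/m^2/yr

300 g C/m^2/yr


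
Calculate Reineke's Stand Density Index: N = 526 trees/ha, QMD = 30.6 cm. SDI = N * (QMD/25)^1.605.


QMD/25 = 30.6/25 = 1.224
(1.224)^1.605 = exp(1.605 * ln(1.224)) = exp(1.605 * 0.202124) = exp(0.324409) = 1.38321
SDI = 526 * 1.38321 = 727.568 ≈ 728

728


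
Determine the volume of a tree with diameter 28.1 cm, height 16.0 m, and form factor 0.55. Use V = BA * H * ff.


(D/200)^2 = (28.1/200)^2 = 0.1405^2 = 0.01974025
BA = 3.141593 * 0.01974025 = 0.0620158 m^2
V = 0.0620158 * 16.0 * 0.55 = 0.545739 ≈ 0.546 m^3

0.546 m^3


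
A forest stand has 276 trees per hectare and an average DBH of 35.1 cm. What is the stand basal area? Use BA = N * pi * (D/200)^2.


(D/200)^2 = (35.1/200)^2 = 0.1755^2 = 0.03080025
Individual BA = 3.141593 * 0.03080025 = 0.0967618 m^2
Stand BA = 276 * 0.0967618 = 26.7063 ≈ 26.71 m^2/ha

26.71 m^2/ha


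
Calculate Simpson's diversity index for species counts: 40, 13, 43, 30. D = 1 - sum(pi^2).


Total N = 40 + 13 + 43 + 30 = 126
Per-species terms:
  p = 40/126 = 0.317460; p^2 = 0.317460^2 = 0.100781
  p = 13/126 = 0.103175; p^2 = 0.103175^2 = 0.010645
  p = 43/126 = 0.341270; p^2 = 0.341270^2 = 0.116465
  p = 30/126 = 0.238095; p^2 = 0.238095^2 = 0.056689
sum(p^2) = 0.100781 + 0.010645 + 0.116465 + 0.056689 = 0.284580
D = 1 - 0.284580 = 0.715420 ≈ 0.7154

0.7154


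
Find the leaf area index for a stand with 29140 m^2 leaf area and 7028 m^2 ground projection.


LAI = 29140 / 7028 = 4.1463 ≈ 4.15

4.15


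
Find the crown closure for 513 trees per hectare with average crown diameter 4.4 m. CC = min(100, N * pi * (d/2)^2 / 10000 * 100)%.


(d/2)^2 = (4.4/2)^2 = 2.2^2 = 4.84
Crown area = 3.141593 * 4.84 = 15.2053 m^2
N * area / 10000 * 100 = 513 * 15.2053 / 10000 * 100 = 78.0032
CC = min(100, 78.0032) = 78.0032 ≈ 78.0%

78.0%


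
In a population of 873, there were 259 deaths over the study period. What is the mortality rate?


Mortality rate = 259 / 873 = 0.296678 ≈ 0.2967

0.2967


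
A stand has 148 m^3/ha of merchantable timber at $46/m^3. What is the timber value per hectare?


Value = 148 * 46 = $6808/ha

$6808/ha


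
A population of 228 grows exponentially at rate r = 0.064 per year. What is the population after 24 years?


r*t = 0.064 * 24 = 1.536
exp(1.536) = 4.64597
N = 228 * 4.64597 = 1059.28 ≈ 1059

1059


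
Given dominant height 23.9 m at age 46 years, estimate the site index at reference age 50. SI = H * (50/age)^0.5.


50/46 = 1.08696
(1.08696)^0.5 = 1.04257
SI = 23.9 * 1.04257 = 24.9174 ≈ 24.9 m

24.9 m


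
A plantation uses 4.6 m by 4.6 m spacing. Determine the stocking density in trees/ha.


N = 10000 / 4.6^2 = 10000 / 21.16 = 472.590 ≈ 473 trees/ha

473 trees/ha


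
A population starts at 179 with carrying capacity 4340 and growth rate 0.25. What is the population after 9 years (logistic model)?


(K - N0)/N0 = (4340 - 179)/179 = 4161/179 = 23.2458
r*t = 0.25 * 9 = 2.25; exp(-2.25) = 0.105399
23.2458 * 0.105399 = 2.45008
1 + 2.45008 = 3.45008
N = 4340 / 3.45008 = 1257.94 ≈ 1258

1258


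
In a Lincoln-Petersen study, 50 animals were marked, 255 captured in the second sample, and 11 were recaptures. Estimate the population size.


N = M * C / R = 50 * 255 / 11 = 12750 / 11 = 1159.09 ≈ 1159

1159 individuals


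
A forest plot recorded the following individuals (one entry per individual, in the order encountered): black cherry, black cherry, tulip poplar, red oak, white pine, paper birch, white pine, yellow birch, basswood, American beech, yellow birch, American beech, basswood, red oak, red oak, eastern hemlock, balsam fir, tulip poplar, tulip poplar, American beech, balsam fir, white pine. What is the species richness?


Total individuals logged = 22
Distinct species (count of individuals): black cherry (2), tulip poplar (3), red oak (3), white pine (3), paper birch (1), yellow birch (2), basswood (2), American beech (3), eastern hemlock (1), balsam fir (2)
Species richness = number of distinct species = 10

10


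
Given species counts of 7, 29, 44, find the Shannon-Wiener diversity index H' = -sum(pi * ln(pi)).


Total N = 7 + 29 + 44 = 80
Per-species terms:
  p = 7/80 = 0.087500; ln(p) = -2.436116; p*ln(p) = 0.087500 * (-2.436116) = -0.213160
  p = 29/80 = 0.362500; ln(p) = -1.014731; p*ln(p) = 0.362500 * (-1.014731) = -0.367840
  p = 44/80 = 0.550000; ln(p) = -0.597837; p*ln(p) = 0.550000 * (-0.597837) = -0.328810
sum(p*ln(p)) = (-0.213160) + (-0.367840) + (-0.328810) = -0.909810
H' = -(-0.909810) = 0.909810 ≈ 0.9098

0.9098


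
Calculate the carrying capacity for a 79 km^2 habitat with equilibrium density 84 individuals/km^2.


K = 84 * 79 = 6636 individuals

6636 individuals


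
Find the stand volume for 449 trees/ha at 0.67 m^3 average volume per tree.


V_stand = 449 * 0.67 = 300.83 ≈ 300.8 m^3/ha

300.8 m^3/ha


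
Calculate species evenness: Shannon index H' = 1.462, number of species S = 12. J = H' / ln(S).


ln(12) = 2.48491
J = H' / ln(S) = 1.462 / 2.48491 = 0.588351 ≈ 0.5884

0.5884


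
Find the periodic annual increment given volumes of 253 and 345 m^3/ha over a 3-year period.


PAI = (V2 - V1) / period = (345 - 253) / 3 = 92 / 3 = 30.6667 ≈ 30.67 m^3/ha/yr

30.67 m^3/ha/yr


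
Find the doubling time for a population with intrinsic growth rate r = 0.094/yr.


td = ln(2) / 0.094 = 0.693147 / 0.094 = 7.37390 ≈ 7.4 years

7.4 years


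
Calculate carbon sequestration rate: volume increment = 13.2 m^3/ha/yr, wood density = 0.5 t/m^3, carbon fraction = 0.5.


C = 13.2 * 0.5 * 0.5 = 3.30 t C/ha/yr

3.30 t C/ha/yr


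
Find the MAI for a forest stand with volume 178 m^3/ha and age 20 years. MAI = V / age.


MAI = 178 / 20 = 8.90 m^3/ha/yr

8.90 m^3/ha/yr


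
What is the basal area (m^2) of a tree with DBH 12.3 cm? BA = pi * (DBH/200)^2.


D/200 = 12.3/200 = 0.0615 m
(D/200)^2 = 0.0615^2 = 0.00378225
BA = 3.141593 * 0.00378225 = 0.0118823 ≈ 0.0119 m^2

0.0119 m^2


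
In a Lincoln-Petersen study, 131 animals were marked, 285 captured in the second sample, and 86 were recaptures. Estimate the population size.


N = M * C / R = 131 * 285 / 86 = 37335 / 86 = 434.13 ≈ 434

434 individuals


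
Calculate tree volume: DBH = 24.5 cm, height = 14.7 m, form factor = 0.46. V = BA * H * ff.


(D/200)^2 = (24.5/200)^2 = 0.1225^2 = 0.01500625
BA = 3.141593 * 0.01500625 = 0.0471435 m^2
V = 0.0471435 * 14.7 * 0.46 = 0.318784 ≈ 0.319 m^3

0.319 m^3


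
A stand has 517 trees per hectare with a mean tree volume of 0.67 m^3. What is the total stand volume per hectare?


V_stand = 517 * 0.67 = 346.39 ≈ 346.4 m^3/ha

346.4 m^3/ha


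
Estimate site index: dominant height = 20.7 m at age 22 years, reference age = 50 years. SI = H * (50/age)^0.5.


50/22 = 2.27273
(2.27273)^0.5 = 1.50756
SI = 20.7 * 1.50756 = 31.2065 ≈ 31.2 m

31.2 m


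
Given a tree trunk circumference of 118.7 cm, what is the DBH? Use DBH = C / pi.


DBH = C / pi = 118.7 / 3.141593 = 37.7834 ≈ 37.78 cm

37.78 cm


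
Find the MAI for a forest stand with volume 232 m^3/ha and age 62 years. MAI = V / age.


MAI = 232 / 62 = 3.7419 ≈ 3.74 m^3/ha/yr

3.74 m^3/ha/yr


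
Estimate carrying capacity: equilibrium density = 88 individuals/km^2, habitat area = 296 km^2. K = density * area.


K = 88 * 296 = 26048 individuals

26048 individuals


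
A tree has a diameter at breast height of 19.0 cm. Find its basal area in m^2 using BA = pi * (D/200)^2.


D/200 = 19.0/200 = 0.095 m
(D/200)^2 = 0.095^2 = 0.009025
BA = 3.141593 * 0.009025 = 0.0283529 ≈ 0.0284 m^2

0.0284 m^2


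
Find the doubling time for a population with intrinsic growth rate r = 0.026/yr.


td = ln(2) / 0.026 = 0.693147 / 0.026 = 26.6595 ≈ 26.7 years

26.7 years


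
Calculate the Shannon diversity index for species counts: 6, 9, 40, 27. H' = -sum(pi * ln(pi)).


Total N = 6 + 9 + 40 + 27 = 82
Per-species terms:
  p = 6/82 = 0.073171; ln(p) = -2.614956; p*ln(p) = 0.073171 * (-2.614956) = -0.191339
  p = 9/82 = 0.109756; ln(p) = -2.209496; p*ln(p) = 0.109756 * (-2.209496) = -0.242505
  p = 40/82 = 0.487805; ln(p) = -0.717840; p*ln(p) = 0.487805 * (-0.717840) = -0.350166
  p = 27/82 = 0.329268; ln(p) = -1.110883; p*ln(p) = 0.329268 * (-1.110883) = -0.365778
sum(p*ln(p)) = (-0.191339) + (-0.242505) + (-0.350166) + (-0.365778) = -1.149788
H' = -(-1.149788) = 1.149788 ≈ 1.1498

1.1498


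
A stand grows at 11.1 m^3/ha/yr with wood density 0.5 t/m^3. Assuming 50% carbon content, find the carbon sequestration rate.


C = 11.1 * 0.5 * 0.5 = 2.775 ≈ 2.78 t C/ha/yr

2.78 t C/ha/yr


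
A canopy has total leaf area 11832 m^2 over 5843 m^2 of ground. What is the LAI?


LAI = 11832 / 5843 = 2.02499 ≈ 2.02

2.02


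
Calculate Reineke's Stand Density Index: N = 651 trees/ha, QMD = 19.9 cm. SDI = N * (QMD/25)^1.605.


QMD/25 = 19.9/25 = 0.796
(0.796)^1.605 = exp(1.605 * ln(0.796)) = exp(1.605 * (-0.228156)) = exp(-0.366190) = 0.693371
SDI = 651 * 0.693371 = 451.385 ≈ 451

451


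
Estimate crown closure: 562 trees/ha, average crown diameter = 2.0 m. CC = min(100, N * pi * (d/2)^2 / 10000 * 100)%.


(d/2)^2 = (2.0/2)^2 = 1^2 = 1
Crown area = 3.141593 * 1 = 3.14159 m^2
N * area / 10000 * 100 = 562 * 3.14159 / 10000 * 100 = 17.6557
CC = min(100, 17.6557) = 17.6557 ≈ 17.7%

17.7%


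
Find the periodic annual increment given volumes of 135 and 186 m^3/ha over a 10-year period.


PAI = (V2 - V1) / period = (186 - 135) / 10 = 51 / 10 = 5.10 m^3/ha/yr

5.10 m^3/ha/yr


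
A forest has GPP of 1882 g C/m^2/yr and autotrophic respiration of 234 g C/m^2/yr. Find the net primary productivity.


NPP = GPP - Ra = 1882 - 234 = 1648 g C/m^2/yr

1648 g C/m^2/yr
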